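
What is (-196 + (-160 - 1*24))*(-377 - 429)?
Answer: 306280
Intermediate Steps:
(-196 + (-160 - 1*24))*(-377 - 429) = (-196 + (-160 - 24))*(-806) = (-196 - 184)*(-806) = -380*(-806) = 306280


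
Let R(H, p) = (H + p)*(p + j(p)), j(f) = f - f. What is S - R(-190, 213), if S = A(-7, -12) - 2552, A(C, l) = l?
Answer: -7463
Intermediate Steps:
j(f) = 0
S = -2564 (S = -12 - 2552 = -2564)
R(H, p) = p*(H + p) (R(H, p) = (H + p)*(p + 0) = (H + p)*p = p*(H + p))
S - R(-190, 213) = -2564 - 213*(-190 + 213) = -2564 - 213*23 = -2564 - 1*4899 = -2564 - 4899 = -7463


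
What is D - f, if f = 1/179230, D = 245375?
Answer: 43978561249/179230 ≈ 2.4538e+5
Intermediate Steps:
f = 1/179230 ≈ 5.5794e-6
D - f = 245375 - 1*1/179230 = 245375 - 1/179230 = 43978561249/179230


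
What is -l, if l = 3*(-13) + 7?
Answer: 32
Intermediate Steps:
l = -32 (l = -39 + 7 = -32)
-l = -1*(-32) = 32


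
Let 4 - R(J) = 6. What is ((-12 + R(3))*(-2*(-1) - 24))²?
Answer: 94864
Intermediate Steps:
R(J) = -2 (R(J) = 4 - 1*6 = 4 - 6 = -2)
((-12 + R(3))*(-2*(-1) - 24))² = ((-12 - 2)*(-2*(-1) - 24))² = (-14*(2 - 24))² = (-14*(-22))² = 308² = 94864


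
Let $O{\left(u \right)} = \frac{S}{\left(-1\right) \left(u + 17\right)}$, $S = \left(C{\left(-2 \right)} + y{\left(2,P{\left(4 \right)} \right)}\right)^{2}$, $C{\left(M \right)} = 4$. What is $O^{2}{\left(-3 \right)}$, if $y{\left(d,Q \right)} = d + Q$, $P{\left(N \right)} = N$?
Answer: $\frac{2500}{49} \approx 51.02$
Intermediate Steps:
$y{\left(d,Q \right)} = Q + d$
$S = 100$ ($S = \left(4 + \left(4 + 2\right)\right)^{2} = \left(4 + 6\right)^{2} = 10^{2} = 100$)
$O{\left(u \right)} = \frac{100}{-17 - u}$ ($O{\left(u \right)} = \frac{100}{\left(-1\right) \left(u + 17\right)} = \frac{100}{\left(-1\right) \left(17 + u\right)} = \frac{100}{-17 - u}$)
$O^{2}{\left(-3 \right)} = \left(- \frac{100}{17 - 3}\right)^{2} = \left(- \frac{100}{14}\right)^{2} = \left(\left(-100\right) \frac{1}{14}\right)^{2} = \left(- \frac{50}{7}\right)^{2} = \frac{2500}{49}$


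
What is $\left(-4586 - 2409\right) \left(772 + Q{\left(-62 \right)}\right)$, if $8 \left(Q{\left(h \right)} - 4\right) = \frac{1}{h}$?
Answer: $- \frac{2692340525}{496} \approx -5.4281 \cdot 10^{6}$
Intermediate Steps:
$Q{\left(h \right)} = 4 + \frac{1}{8 h}$
$\left(-4586 - 2409\right) \left(772 + Q{\left(-62 \right)}\right) = \left(-4586 - 2409\right) \left(772 + \left(4 + \frac{1}{8 \left(-62\right)}\right)\right) = - 6995 \left(772 + \left(4 + \frac{1}{8} \left(- \frac{1}{62}\right)\right)\right) = - 6995 \left(772 + \left(4 - \frac{1}{496}\right)\right) = - 6995 \left(772 + \frac{1983}{496}\right) = \left(-6995\right) \frac{384895}{496} = - \frac{2692340525}{496}$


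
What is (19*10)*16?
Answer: 3040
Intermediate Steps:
(19*10)*16 = 190*16 = 3040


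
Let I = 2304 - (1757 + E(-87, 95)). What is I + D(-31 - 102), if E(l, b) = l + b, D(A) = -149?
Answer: 390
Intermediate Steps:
E(l, b) = b + l
I = 539 (I = 2304 - (1757 + (95 - 87)) = 2304 - (1757 + 8) = 2304 - 1*1765 = 2304 - 1765 = 539)
I + D(-31 - 102) = 539 - 149 = 390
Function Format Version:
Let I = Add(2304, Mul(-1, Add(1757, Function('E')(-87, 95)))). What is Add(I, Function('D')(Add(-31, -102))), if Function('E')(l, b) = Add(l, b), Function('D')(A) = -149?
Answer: 390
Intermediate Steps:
Function('E')(l, b) = Add(b, l)
I = 539 (I = Add(2304, Mul(-1, Add(1757, Add(95, -87)))) = Add(2304, Mul(-1, Add(1757, 8))) = Add(2304, Mul(-1, 1765)) = Add(2304, -1765) = 539)
Add(I, Function('D')(Add(-31, -102))) = Add(539, -149) = 390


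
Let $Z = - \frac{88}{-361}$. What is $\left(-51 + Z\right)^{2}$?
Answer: $\frac{335732329}{130321} \approx 2576.2$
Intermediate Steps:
$Z = \frac{88}{361}$ ($Z = \left(-88\right) \left(- \frac{1}{361}\right) = \frac{88}{361} \approx 0.24377$)
$\left(-51 + Z\right)^{2} = \left(-51 + \frac{88}{361}\right)^{2} = \left(- \frac{18323}{361}\right)^{2} = \frac{335732329}{130321}$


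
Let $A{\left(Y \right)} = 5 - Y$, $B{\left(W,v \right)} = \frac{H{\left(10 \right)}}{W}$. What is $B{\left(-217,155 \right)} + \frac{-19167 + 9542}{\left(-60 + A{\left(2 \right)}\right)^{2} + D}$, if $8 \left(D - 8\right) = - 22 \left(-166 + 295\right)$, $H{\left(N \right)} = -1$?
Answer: $- \frac{8342891}{2519153} \approx -3.3118$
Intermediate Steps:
$D = - \frac{1387}{4}$ ($D = 8 + \frac{\left(-22\right) \left(-166 + 295\right)}{8} = 8 + \frac{\left(-22\right) 129}{8} = 8 + \frac{1}{8} \left(-2838\right) = 8 - \frac{1419}{4} = - \frac{1387}{4} \approx -346.75$)
$B{\left(W,v \right)} = - \frac{1}{W}$
$B{\left(-217,155 \right)} + \frac{-19167 + 9542}{\left(-60 + A{\left(2 \right)}\right)^{2} + D} = - \frac{1}{-217} + \frac{-19167 + 9542}{\left(-60 + \left(5 - 2\right)\right)^{2} - \frac{1387}{4}} = \left(-1\right) \left(- \frac{1}{217}\right) - \frac{9625}{\left(-60 + \left(5 - 2\right)\right)^{2} - \frac{1387}{4}} = \frac{1}{217} - \frac{9625}{\left(-60 + 3\right)^{2} - \frac{1387}{4}} = \frac{1}{217} - \frac{9625}{\left(-57\right)^{2} - \frac{1387}{4}} = \frac{1}{217} - \frac{9625}{3249 - \frac{1387}{4}} = \frac{1}{217} - \frac{9625}{\frac{11609}{4}} = \frac{1}{217} - \frac{38500}{11609} = - \frac{8342891}{2519153}$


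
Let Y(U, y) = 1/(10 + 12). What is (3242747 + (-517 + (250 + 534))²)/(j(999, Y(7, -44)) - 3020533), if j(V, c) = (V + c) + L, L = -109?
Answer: -72908792/66432145 ≈ -1.0975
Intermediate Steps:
Y(U, y) = 1/22
j(V, c) = -109 + V + c (j(V, c) = (V + c) - 109 = -109 + V + c)
(3242747 + (-517 + (250 + 534))²)/(j(999, Y(7, -44)) - 3020533) = (3242747 + (-517 + (250 + 534))²)/((-109 + 999 + 1/22) - 3020533) = (3242747 + (-517 + 784)²)/(19581/22 - 3020533) = (3242747 + 267²)/(-66432145/22) = (3242747 + 71289)*(-22/66432145) = 3314036*(-22/66432145) = -72908792/66432145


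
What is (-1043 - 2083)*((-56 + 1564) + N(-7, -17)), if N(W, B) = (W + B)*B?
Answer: -5989416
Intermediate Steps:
N(W, B) = B*(B + W) (N(W, B) = (B + W)*B = B*(B + W))
(-1043 - 2083)*((-56 + 1564) + N(-7, -17)) = (-1043 - 2083)*((-56 + 1564) - 17*(-17 - 7)) = -3126*(1508 - 17*(-24)) = -3126*(1508 + 408) = -3126*1916 = -5989416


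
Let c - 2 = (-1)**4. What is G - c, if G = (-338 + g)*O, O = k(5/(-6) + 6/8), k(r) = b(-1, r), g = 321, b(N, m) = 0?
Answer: -3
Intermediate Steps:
k(r) = 0
O = 0
c = 3 (c = 2 + (-1)**4 = 2 + 1 = 3)
G = 0 (G = (-338 + 321)*0 = -17*0 = 0)
G - c = 0 - 1*3 = 0 - 3 = -3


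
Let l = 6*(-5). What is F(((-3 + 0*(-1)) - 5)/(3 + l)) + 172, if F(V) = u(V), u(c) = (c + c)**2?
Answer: 125644/729 ≈ 172.35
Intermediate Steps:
l = -30
u(c) = 4*c**2 (u(c) = (2*c)**2 = 4*c**2)
F(V) = 4*V**2
F(((-3 + 0*(-1)) - 5)/(3 + l)) + 172 = 4*(((-3 + 0*(-1)) - 5)/(3 - 30))**2 + 172 = 4*(((-3 + 0) - 5)/(-27))**2 + 172 = 4*((-3 - 5)*(-1/27))**2 + 172 = 4*(-8*(-1/27))**2 + 172 = 4*(8/27)**2 + 172 = 4*(64/729) + 172 = 256/729 + 172 = 125644/729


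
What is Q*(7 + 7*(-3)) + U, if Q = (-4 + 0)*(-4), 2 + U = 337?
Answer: 111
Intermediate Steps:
U = 335 (U = -2 + 337 = 335)
Q = 16 (Q = -4*(-4) = 16)
Q*(7 + 7*(-3)) + U = 16*(7 + 7*(-3)) + 335 = 16*(7 - 21) + 335 = 16*(-14) + 335 = -224 + 335 = 111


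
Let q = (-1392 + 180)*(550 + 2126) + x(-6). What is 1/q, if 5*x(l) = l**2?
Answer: -5/16216524 ≈ -3.0833e-7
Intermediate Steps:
x(l) = l**2/5
q = -16216524/5 (q = (-1392 + 180)*(550 + 2126) + (1/5)*(-6)**2 = -1212*2676 + (1/5)*36 = -3243312 + 36/5 = -16216524/5 ≈ -3.2433e+6)
1/q = 1/(-16216524/5) = -5/16216524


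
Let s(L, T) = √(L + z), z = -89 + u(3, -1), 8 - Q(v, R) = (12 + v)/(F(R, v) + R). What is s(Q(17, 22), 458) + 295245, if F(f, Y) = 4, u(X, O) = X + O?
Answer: 295245 + I*√54158/26 ≈ 2.9525e+5 + 8.9507*I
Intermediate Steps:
u(X, O) = O + X
Q(v, R) = 8 - (12 + v)/(4 + R)
z = -87 (z = -89 + (-1 + 3) = -89 + 2 = -87)
s(L, T) = √(-87 + L) (s(L, T) = √(L - 87) = √(-87 + L))
s(Q(17, 22), 458) + 295245 = √(-87 + (20 - 1*17 + 8*22)/(4 + 22)) + 295245 = √(-87 + (20 - 17 + 176)/26) + 295245 = √(-87 + (1/26)*179) + 295245 = √(-87 + 179/26) + 295245 = √(-2083/26) + 295245 = I*√54158/26 + 295245 = 295245 + I*√54158/26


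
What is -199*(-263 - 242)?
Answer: 100495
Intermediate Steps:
-199*(-263 - 242) = -199*(-505) = 100495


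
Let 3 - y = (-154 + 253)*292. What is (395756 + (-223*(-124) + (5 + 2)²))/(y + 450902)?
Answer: 423457/421997 ≈ 1.0035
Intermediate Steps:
y = -28905 (y = 3 - (-154 + 253)*292 = 3 - 99*292 = 3 - 1*28908 = 3 - 28908 = -28905)
(395756 + (-223*(-124) + (5 + 2)²))/(y + 450902) = (395756 + (-223*(-124) + (5 + 2)²))/(-28905 + 450902) = (395756 + (27652 + 7²))/421997 = (395756 + (27652 + 49))*(1/421997) = (395756 + 27701)*(1/421997) = 423457*(1/421997) = 423457/421997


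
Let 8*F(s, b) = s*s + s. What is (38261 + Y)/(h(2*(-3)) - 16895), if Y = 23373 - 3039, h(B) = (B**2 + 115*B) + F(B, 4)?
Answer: -234380/70181 ≈ -3.3396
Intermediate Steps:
F(s, b) = s/8 + s**2/8 (F(s, b) = (s*s + s)/8 = (s**2 + s)/8 = (s + s**2)/8 = s/8 + s**2/8)
h(B) = B**2 + 115*B + B*(1 + B)/8 (h(B) = (B**2 + 115*B) + B*(1 + B)/8 = B**2 + 115*B + B*(1 + B)/8)
Y = 20334
(38261 + Y)/(h(2*(-3)) - 16895) = (38261 + 20334)/(3*(2*(-3))*(307 + 3*(2*(-3)))/8 - 16895) = 58595/((3/8)*(-6)*(307 + 3*(-6)) - 16895) = 58595/((3/8)*(-6)*(307 - 18) - 16895) = 58595/((3/8)*(-6)*289 - 16895) = 58595/(-2601/4 - 16895) = 58595/(-70181/4) = 58595*(-4/70181) = -234380/70181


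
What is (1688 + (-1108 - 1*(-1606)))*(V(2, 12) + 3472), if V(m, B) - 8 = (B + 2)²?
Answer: 8035736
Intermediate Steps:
V(m, B) = 8 + (2 + B)² (V(m, B) = 8 + (B + 2)² = 8 + (2 + B)²)
(1688 + (-1108 - 1*(-1606)))*(V(2, 12) + 3472) = (1688 + (-1108 - 1*(-1606)))*((8 + (2 + 12)²) + 3472) = (1688 + (-1108 + 1606))*((8 + 14²) + 3472) = (1688 + 498)*((8 + 196) + 3472) = 2186*(204 + 3472) = 2186*3676 = 8035736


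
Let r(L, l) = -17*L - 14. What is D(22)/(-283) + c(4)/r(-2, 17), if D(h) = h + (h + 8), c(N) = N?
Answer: 23/1415 ≈ 0.016254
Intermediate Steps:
D(h) = 8 + 2*h (D(h) = h + (8 + h) = 8 + 2*h)
r(L, l) = -14 - 17*L
D(22)/(-283) + c(4)/r(-2, 17) = (8 + 2*22)/(-283) + 4/(-14 - 17*(-2)) = (8 + 44)*(-1/283) + 4/(-14 + 34) = 52*(-1/283) + 4/20 = -52/283 + 4*(1/20) = -52/283 + ⅕ = 23/1415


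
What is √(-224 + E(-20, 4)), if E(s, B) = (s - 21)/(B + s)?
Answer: I*√3543/4 ≈ 14.881*I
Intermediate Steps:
E(s, B) = (-21 + s)/(B + s)
√(-224 + E(-20, 4)) = √(-224 + (-21 - 20)/(4 - 20)) = √(-224 - 41/(-16)) = √(-224 - 1/16*(-41)) = √(-224 + 41/16) = √(-3543/16) = I*√3543/4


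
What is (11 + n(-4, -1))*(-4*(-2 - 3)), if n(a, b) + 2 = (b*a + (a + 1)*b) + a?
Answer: 240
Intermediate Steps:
n(a, b) = -2 + a + a*b + b*(1 + a) (n(a, b) = -2 + ((b*a + (a + 1)*b) + a) = -2 + ((a*b + (1 + a)*b) + a) = -2 + ((a*b + b*(1 + a)) + a) = -2 + (a + a*b + b*(1 + a)) = -2 + a + a*b + b*(1 + a))
(11 + n(-4, -1))*(-4*(-2 - 3)) = (11 + (-2 - 4 - 1 + 2*(-4)*(-1)))*(-4*(-2 - 3)) = (11 + (-2 - 4 - 1 + 8))*(-4*(-5)) = (11 + 1)*20 = 12*20 = 240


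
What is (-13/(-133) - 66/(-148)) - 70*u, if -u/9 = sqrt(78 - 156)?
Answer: 5351/9842 + 630*I*sqrt(78) ≈ 0.54369 + 5564.0*I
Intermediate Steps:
u = -9*I*sqrt(78) (u = -9*sqrt(78 - 156) = -9*I*sqrt(78) ≈ -79.486*I)
(-13/(-133) - 66/(-148)) - 70*u = (-13/(-133) - 66/(-148)) - (-630)*I*sqrt(78) = (-13*(-1/133) - 66*(-1/148)) + 630*I*sqrt(78) = (13/133 + 33/74) + 630*I*sqrt(78) = 5351/9842 + 630*I*sqrt(78)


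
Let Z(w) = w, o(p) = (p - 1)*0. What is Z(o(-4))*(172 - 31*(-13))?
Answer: 0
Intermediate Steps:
o(p) = 0 (o(p) = (-1 + p)*0 = 0)
Z(o(-4))*(172 - 31*(-13)) = 0*(172 - 31*(-13)) = 0*(172 + 403) = 0*575 = 0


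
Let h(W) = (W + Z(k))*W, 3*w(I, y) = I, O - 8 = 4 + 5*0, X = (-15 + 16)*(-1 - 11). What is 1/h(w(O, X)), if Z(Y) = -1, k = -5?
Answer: 1/12 ≈ 0.083333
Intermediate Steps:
X = -12 (X = 1*(-12) = -12)
O = 12 (O = 8 + (4 + 5*0) = 8 + (4 + 0) = 8 + 4 = 12)
w(I, y) = I/3
h(W) = W*(-1 + W) (h(W) = (W - 1)*W = (-1 + W)*W = W*(-1 + W))
1/h(w(O, X)) = 1/(((⅓)*12)*(-1 + (⅓)*12)) = 1/(4*(-1 + 4)) = 1/(4*3) = 1/12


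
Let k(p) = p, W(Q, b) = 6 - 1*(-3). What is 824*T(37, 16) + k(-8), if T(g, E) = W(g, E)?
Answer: 7408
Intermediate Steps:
W(Q, b) = 9 (W(Q, b) = 6 + 3 = 9)
T(g, E) = 9
824*T(37, 16) + k(-8) = 824*9 - 8 = 7416 - 8 = 7408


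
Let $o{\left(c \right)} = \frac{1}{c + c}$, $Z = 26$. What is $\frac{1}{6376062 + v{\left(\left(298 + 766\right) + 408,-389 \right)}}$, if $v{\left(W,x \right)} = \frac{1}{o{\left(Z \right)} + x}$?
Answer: $\frac{20227}{128968606022} \approx 1.5684 \cdot 10^{-7}$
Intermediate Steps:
$o{\left(c \right)} = \frac{1}{2 c}$
$v{\left(W,x \right)} = \frac{1}{\frac{1}{52} + x}$ ($v{\left(W,x \right)} = \frac{1}{\frac{1}{2 \cdot 26} + x} = \frac{1}{\frac{1}{2} \cdot \frac{1}{26} + x} = \frac{1}{\frac{1}{52} + x}$)
$\frac{1}{6376062 + v{\left(\left(298 + 766\right) + 408,-389 \right)}} = \frac{1}{6376062 + \frac{52}{1 + 52 \left(-389\right)}} = \frac{1}{6376062 + \frac{52}{1 - 20228}} = \frac{1}{6376062 + \frac{52}{-20227}} = \frac{1}{6376062 + 52 \left(- \frac{1}{20227}\right)} = \frac{1}{6376062 - \frac{52}{20227}} = \frac{1}{\frac{128968606022}{20227}} = \frac{20227}{128968606022}$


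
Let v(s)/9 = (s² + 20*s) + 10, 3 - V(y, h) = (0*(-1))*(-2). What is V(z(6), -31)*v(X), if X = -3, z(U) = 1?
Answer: -1107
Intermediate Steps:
V(y, h) = 3 (V(y, h) = 3 - 0*(-1)*(-2) = 3 - 0*(-2) = 3 - 1*0 = 3 + 0 = 3)
v(s) = 90 + 9*s² + 180*s (v(s) = 9*((s² + 20*s) + 10) = 9*(10 + s² + 20*s) = 90 + 9*s² + 180*s)
V(z(6), -31)*v(X) = 3*(90 + 9*(-3)² + 180*(-3)) = 3*(90 + 9*9 - 540) = 3*(90 + 81 - 540) = 3*(-369) = -1107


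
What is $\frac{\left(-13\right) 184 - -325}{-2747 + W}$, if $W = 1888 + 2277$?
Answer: $- \frac{2067}{1418} \approx -1.4577$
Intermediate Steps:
$W = 4165$
$\frac{\left(-13\right) 184 - -325}{-2747 + W} = \frac{\left(-13\right) 184 - -325}{-2747 + 4165} = \frac{-2392 + 325}{1418} = \left(-2067\right) \frac{1}{1418} = - \frac{2067}{1418}$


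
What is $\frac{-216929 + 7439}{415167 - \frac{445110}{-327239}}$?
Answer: $- \frac{22851099370}{45286426341} \approx -0.50459$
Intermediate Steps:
$\frac{-216929 + 7439}{415167 - \frac{445110}{-327239}} = - \frac{209490}{415167 - - \frac{445110}{327239}} = - \frac{209490}{415167 + \frac{445110}{327239}} = - \frac{209490}{\frac{135859279023}{327239}} = \left(-209490\right) \frac{327239}{135859279023} = - \frac{22851099370}{45286426341}$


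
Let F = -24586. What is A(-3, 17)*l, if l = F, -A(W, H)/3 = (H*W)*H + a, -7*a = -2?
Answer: -447489786/7 ≈ -6.3927e+7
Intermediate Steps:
a = 2/7 (a = -⅐*(-2) = 2/7 ≈ 0.28571)
A(W, H) = -6/7 - 3*W*H² (A(W, H) = -3*((H*W)*H + 2/7) = -3*(W*H² + 2/7) = -3*(2/7 + W*H²) = -6/7 - 3*W*H²)
l = -24586
A(-3, 17)*l = (-6/7 - 3*(-3)*17²)*(-24586) = (-6/7 - 3*(-3)*289)*(-24586) = (-6/7 + 2601)*(-24586) = (18201/7)*(-24586) = -447489786/7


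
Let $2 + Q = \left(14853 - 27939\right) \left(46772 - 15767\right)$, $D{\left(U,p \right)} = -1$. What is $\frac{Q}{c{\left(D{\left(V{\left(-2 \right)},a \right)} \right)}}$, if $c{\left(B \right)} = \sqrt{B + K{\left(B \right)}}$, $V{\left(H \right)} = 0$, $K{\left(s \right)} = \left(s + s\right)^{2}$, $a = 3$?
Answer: $- \frac{405731432 \sqrt{3}}{3} \approx -2.3425 \cdot 10^{8}$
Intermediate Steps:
$K{\left(s \right)} = 4 s^{2}$ ($K{\left(s \right)} = \left(2 s\right)^{2} = 4 s^{2}$)
$c{\left(B \right)} = \sqrt{B + 4 B^{2}}$
$Q = -405731432$ ($Q = -2 + \left(14853 - 27939\right) \left(46772 - 15767\right) = -2 - 405731430 = -405731432$)
$\frac{Q}{c{\left(D{\left(V{\left(-2 \right)},a \right)} \right)}} = - \frac{405731432}{\sqrt{- (1 + 4 \left(-1\right))}} = - \frac{405731432}{\sqrt{- (1 - 4)}} = - \frac{405731432}{\sqrt{\left(-1\right) \left(-3\right)}} = - \frac{405731432}{\sqrt{3}} = - 405731432 \frac{\sqrt{3}}{3} = - \frac{405731432 \sqrt{3}}{3}$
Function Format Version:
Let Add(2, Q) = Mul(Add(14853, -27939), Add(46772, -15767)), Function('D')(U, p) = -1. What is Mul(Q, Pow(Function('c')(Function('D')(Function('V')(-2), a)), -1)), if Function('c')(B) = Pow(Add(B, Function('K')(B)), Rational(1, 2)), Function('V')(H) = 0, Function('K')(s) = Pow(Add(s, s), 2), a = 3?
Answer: Mul(Rational(-405731432, 3), Pow(3, Rational(1, 2))) ≈ -2.3425e+8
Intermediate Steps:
Function('K')(s) = Mul(4, Pow(s, 2)) (Function('K')(s) = Pow(Mul(2, s), 2) = Mul(4, Pow(s, 2)))
Function('c')(B) = Pow(Add(B, Mul(4, Pow(B, 2))), Rational(1, 2))
Q = -405731432 (Q = Add(-2, Mul(Add(14853, -27939), Add(46772, -15767))) = Add(-2, Mul(-13086, 31005)) = Add(-2, -405731430) = -405731432)
Mul(Q, Pow(Function('c')(Function('D')(Function('V')(-2), a)), -1)) = Mul(-405731432, Pow(Pow(Mul(-1, Add(1, Mul(4, -1))), Rational(1, 2)), -1)) = Mul(-405731432, Pow(Pow(Mul(-1, Add(1, -4)), Rational(1, 2)), -1)) = Mul(-405731432, Pow(Pow(Mul(-1, -3), Rational(1, 2)), -1)) = Mul(-405731432, Pow(Pow(3, Rational(1, 2)), -1)) = Mul(-405731432, Mul(Rational(1, 3), Pow(3, Rational(1, 2)))) = Mul(Rational(-405731432, 3), Pow(3, Rational(1, 2)))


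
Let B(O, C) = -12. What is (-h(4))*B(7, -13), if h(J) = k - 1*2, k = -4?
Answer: -72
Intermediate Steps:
h(J) = -6 (h(J) = -4 - 1*2 = -4 - 2 = -6)
(-h(4))*B(7, -13) = -1*(-6)*(-12) = 6*(-12) = -72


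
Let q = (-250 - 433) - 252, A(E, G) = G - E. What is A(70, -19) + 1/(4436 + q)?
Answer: -311588/3501 ≈ -89.000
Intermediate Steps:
q = -935 (q = -683 - 252 = -935)
A(70, -19) + 1/(4436 + q) = (-19 - 1*70) + 1/(4436 - 935) = (-19 - 70) + 1/3501 = -89 + 1/3501 = -311588/3501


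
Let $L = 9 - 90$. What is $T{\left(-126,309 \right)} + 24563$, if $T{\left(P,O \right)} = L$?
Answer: $24482$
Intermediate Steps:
$L = -81$ ($L = 9 - 90 = -81$)
$T{\left(P,O \right)} = -81$
$T{\left(-126,309 \right)} + 24563 = -81 + 24563 = 24482$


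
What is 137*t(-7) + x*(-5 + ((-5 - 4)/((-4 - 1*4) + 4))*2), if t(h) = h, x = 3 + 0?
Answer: -1921/2 ≈ -960.50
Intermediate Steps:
x = 3
137*t(-7) + x*(-5 + ((-5 - 4)/((-4 - 1*4) + 4))*2) = 137*(-7) + 3*(-5 + ((-5 - 4)/((-4 - 1*4) + 4))*2) = -959 + 3*(-5 - 9/((-4 - 4) + 4)*2) = -959 + 3*(-5 - 9/(-8 + 4)*2) = -959 + 3*(-5 - 9/(-4)*2) = -959 + 3*(-5 - 9*(-¼)*2) = -959 + 3*(-5 + (9/4)*2) = -959 + 3*(-5 + 9/2) = -959 + 3*(-½) = -959 - 3/2 = -1921/2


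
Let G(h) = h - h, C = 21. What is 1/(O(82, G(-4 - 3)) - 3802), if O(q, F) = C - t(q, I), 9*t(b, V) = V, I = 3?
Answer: -3/11344 ≈ -0.00026446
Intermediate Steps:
t(b, V) = V/9
G(h) = 0
O(q, F) = 62/3 (O(q, F) = 21 - 3/9 = 21 - 1*⅓ = 21 - ⅓ = 62/3)
1/(O(82, G(-4 - 3)) - 3802) = 1/(62/3 - 3802) = 1/(-11344/3) = -3/11344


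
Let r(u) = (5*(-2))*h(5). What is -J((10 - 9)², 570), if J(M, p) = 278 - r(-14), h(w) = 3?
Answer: -308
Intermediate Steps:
r(u) = -30 (r(u) = (5*(-2))*3 = -10*3 = -30)
J(M, p) = 308 (J(M, p) = 278 - 1*(-30) = 278 + 30 = 308)
-J((10 - 9)², 570) = -1*308 = -308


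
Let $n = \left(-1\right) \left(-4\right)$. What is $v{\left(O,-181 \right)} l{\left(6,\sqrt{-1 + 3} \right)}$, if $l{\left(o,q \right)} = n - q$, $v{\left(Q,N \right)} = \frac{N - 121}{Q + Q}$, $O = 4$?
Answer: $-151 + \frac{151 \sqrt{2}}{4} \approx -97.613$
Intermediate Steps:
$v{\left(Q,N \right)} = \frac{-121 + N}{2 Q}$
$n = 4$
$l{\left(o,q \right)} = 4 - q$
$v{\left(O,-181 \right)} l{\left(6,\sqrt{-1 + 3} \right)} = \frac{-121 - 181}{2 \cdot 4} \left(4 - \sqrt{-1 + 3}\right) = \frac{1}{2} \cdot \frac{1}{4} \left(-302\right) \left(4 - \sqrt{2}\right) = - \frac{151 \left(4 - \sqrt{2}\right)}{4} = -151 + \frac{151 \sqrt{2}}{4}$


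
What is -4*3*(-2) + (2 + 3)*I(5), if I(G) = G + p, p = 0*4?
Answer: 49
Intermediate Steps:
p = 0
I(G) = G (I(G) = G + 0 = G)
-4*3*(-2) + (2 + 3)*I(5) = -4*3*(-2) + (2 + 3)*5 = -12*(-2) + 5*5 = 24 + 25 = 49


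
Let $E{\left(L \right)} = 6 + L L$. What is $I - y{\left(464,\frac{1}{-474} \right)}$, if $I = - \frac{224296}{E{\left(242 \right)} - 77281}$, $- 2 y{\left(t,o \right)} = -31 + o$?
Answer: $- \frac{20775179}{5912676} \approx -3.5137$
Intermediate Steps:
$E{\left(L \right)} = 6 + L^{2}$
$y{\left(t,o \right)} = \frac{31}{2} - \frac{o}{2}$ ($y{\left(t,o \right)} = - \frac{-31 + o}{2} = \frac{31}{2} - \frac{o}{2}$)
$I = \frac{224296}{18711}$ ($I = - \frac{224296}{\left(6 + 242^{2}\right) - 77281} = - \frac{224296}{\left(6 + 58564\right) - 77281} = - \frac{224296}{58570 - 77281} = - \frac{224296}{-18711} = \left(-224296\right) \left(- \frac{1}{18711}\right) = \frac{224296}{18711} \approx 11.987$)
$I - y{\left(464,\frac{1}{-474} \right)} = \frac{224296}{18711} - \left(\frac{31}{2} - \frac{1}{2 \left(-474\right)}\right) = \frac{224296}{18711} - \left(\frac{31}{2} - - \frac{1}{948}\right) = \frac{224296}{18711} - \left(\frac{31}{2} + \frac{1}{948}\right) = \frac{224296}{18711} - \frac{14695}{948} = - \frac{20775179}{5912676}$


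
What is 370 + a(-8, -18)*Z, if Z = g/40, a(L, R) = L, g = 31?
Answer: 1819/5 ≈ 363.80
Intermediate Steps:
Z = 31/40 ≈ 0.77500
370 + a(-8, -18)*Z = 370 - 8*31/40 = 370 - 31/5 = 1819/5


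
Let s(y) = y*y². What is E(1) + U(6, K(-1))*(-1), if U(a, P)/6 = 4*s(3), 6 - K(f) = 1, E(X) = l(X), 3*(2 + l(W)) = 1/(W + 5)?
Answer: -11699/18 ≈ -649.94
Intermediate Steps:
l(W) = -2 + 1/(3*(5 + W)) (l(W) = -2 + 1/(3*(W + 5)) = -2 + 1/(3*(5 + W)))
E(X) = (-29 - 6*X)/(3*(5 + X))
K(f) = 5 (K(f) = 6 - 1*1 = 6 - 1 = 5)
s(y) = y³
U(a, P) = 648 (U(a, P) = 6*(4*3³) = 6*(4*27) = 6*108 = 648)
E(1) + U(6, K(-1))*(-1) = (-29 - 6*1)/(3*(5 + 1)) + 648*(-1) = (⅓)*(-29 - 6)/6 - 648 = (⅓)*(⅙)*(-35) - 648 = -35/18 - 648 = -11699/18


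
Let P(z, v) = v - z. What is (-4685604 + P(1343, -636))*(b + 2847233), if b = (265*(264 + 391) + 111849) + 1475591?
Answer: -21601544984584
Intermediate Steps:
b = 1761015 (b = (265*655 + 111849) + 1475591 = (173575 + 111849) + 1475591 = 285424 + 1475591 = 1761015)
(-4685604 + P(1343, -636))*(b + 2847233) = (-4685604 + (-636 - 1*1343))*(1761015 + 2847233) = (-4685604 + (-636 - 1343))*4608248 = (-4685604 - 1979)*4608248 = -4687583*4608248 = -21601544984584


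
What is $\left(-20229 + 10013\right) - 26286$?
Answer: $-36502$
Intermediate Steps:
$\left(-20229 + 10013\right) - 26286 = -10216 - 26286 = -36502$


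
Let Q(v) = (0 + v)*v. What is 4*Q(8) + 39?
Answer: 295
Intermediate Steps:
Q(v) = v² (Q(v) = v*v = v²)
4*Q(8) + 39 = 4*8² + 39 = 4*64 + 39 = 256 + 39 = 295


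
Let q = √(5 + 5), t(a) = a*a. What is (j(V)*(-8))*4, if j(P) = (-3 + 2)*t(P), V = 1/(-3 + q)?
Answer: 32/(3 - √10)² ≈ 1215.2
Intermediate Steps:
t(a) = a²
q = √10 ≈ 3.1623
V = 1/(-3 + √10) ≈ 6.1623
j(P) = -P² (j(P) = (-3 + 2)*P² = -P²)
(j(V)*(-8))*4 = (-(3 + √10)²*(-8))*4 = (8*(3 + √10)²)*4 = 32*(3 + √10)²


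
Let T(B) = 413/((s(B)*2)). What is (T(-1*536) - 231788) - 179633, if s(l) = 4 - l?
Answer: -444334267/1080 ≈ -4.1142e+5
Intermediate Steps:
T(B) = 413/(8 - 2*B) (T(B) = 413/(((4 - B)*2)) = 413/(8 - 2*B))
(T(-1*536) - 231788) - 179633 = (-413/(-8 + 2*(-1*536)) - 231788) - 179633 = (-413/(-8 + 2*(-536)) - 231788) - 179633 = (-413/(-8 - 1072) - 231788) - 179633 = (-413/(-1080) - 231788) - 179633 = (-413*(-1/1080) - 231788) - 179633 = (413/1080 - 231788) - 179633 = -250330627/1080 - 179633 = -444334267/1080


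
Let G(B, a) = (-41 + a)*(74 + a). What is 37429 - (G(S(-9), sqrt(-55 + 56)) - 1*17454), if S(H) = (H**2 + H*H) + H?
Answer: 57883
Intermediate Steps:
S(H) = H + 2*H**2 (S(H) = (H**2 + H**2) + H = 2*H**2 + H = H + 2*H**2)
37429 - (G(S(-9), sqrt(-55 + 56)) - 1*17454) = 37429 - ((-3034 + (sqrt(-55 + 56))**2 + 33*sqrt(-55 + 56)) - 1*17454) = 37429 - ((-3034 + (sqrt(1))**2 + 33*sqrt(1)) - 17454) = 37429 - ((-3034 + 1**2 + 33*1) - 17454) = 37429 - ((-3034 + 1 + 33) - 17454) = 37429 - (-3000 - 17454) = 37429 - 1*(-20454) = 37429 + 20454 = 57883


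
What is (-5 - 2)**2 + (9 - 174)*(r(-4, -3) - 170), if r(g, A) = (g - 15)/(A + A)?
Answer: 55153/2 ≈ 27577.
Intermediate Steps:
r(g, A) = (-15 + g)/(2*A) (r(g, A) = (-15 + g)/((2*A)) = (-15 + g)*(1/(2*A)) = (-15 + g)/(2*A))
(-5 - 2)**2 + (9 - 174)*(r(-4, -3) - 170) = (-5 - 2)**2 + (9 - 174)*((1/2)*(-15 - 4)/(-3) - 170) = (-7)**2 - 165*((1/2)*(-1/3)*(-19) - 170) = 49 - 165*(19/6 - 170) = 49 - 165*(-1001/6) = 49 + 55055/2 = 55153/2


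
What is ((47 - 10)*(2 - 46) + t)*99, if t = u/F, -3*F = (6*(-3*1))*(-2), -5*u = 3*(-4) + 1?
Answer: -3223803/20 ≈ -1.6119e+5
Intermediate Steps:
u = 11/5 (u = -(3*(-4) + 1)/5 = -(-12 + 1)/5 = -⅕*(-11) = 11/5 ≈ 2.2000)
F = -12 (F = -6*(-3*1)*(-2)/3 = -6*(-3)*(-2)/3 = -(-6)*(-2) = -⅓*36 = -12)
t = -11/60 (t = (11/5)/(-12) = (11/5)*(-1/12) = -11/60 ≈ -0.18333)
((47 - 10)*(2 - 46) + t)*99 = ((47 - 10)*(2 - 46) - 11/60)*99 = (37*(-44) - 11/60)*99 = (-1628 - 11/60)*99 = -97691/60*99 = -3223803/20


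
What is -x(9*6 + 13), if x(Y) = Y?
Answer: -67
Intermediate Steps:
-x(9*6 + 13) = -(9*6 + 13) = -(54 + 13) = -1*67 = -67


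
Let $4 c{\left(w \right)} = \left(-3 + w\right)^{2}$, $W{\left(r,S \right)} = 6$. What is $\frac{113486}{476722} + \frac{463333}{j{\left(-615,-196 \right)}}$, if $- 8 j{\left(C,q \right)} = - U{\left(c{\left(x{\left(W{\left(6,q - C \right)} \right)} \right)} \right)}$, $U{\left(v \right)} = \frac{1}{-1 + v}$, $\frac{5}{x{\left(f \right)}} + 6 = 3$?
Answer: $\frac{35340966018847}{2145249} \approx 1.6474 \cdot 10^{7}$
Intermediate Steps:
$x{\left(f \right)} = - \frac{5}{3}$ ($x{\left(f \right)} = \frac{5}{-6 + 3} = \frac{5}{-3} = 5 \left(- \frac{1}{3}\right) = - \frac{5}{3}$)
$c{\left(w \right)} = \frac{\left(-3 + w\right)^{2}}{4}$
$j{\left(C,q \right)} = \frac{9}{320}$ ($j{\left(C,q \right)} = - \frac{\left(-1\right) \frac{1}{-1 + \frac{\left(-3 - \frac{5}{3}\right)^{2}}{4}}}{8} = - \frac{\left(-1\right) \frac{1}{-1 + \frac{\left(- \frac{14}{3}\right)^{2}}{4}}}{8} = - \frac{\left(-1\right) \frac{1}{-1 + \frac{1}{4} \cdot \frac{196}{9}}}{8} = - \frac{\left(-1\right) \frac{1}{-1 + \frac{49}{9}}}{8} = - \frac{\left(-1\right) \frac{1}{\frac{40}{9}}}{8} = - \frac{\left(-1\right) \frac{9}{40}}{8} = \left(- \frac{1}{8}\right) \left(- \frac{9}{40}\right) = \frac{9}{320}$)
$\frac{113486}{476722} + \frac{463333}{j{\left(-615,-196 \right)}} = \frac{113486}{476722} + \frac{463333}{\frac{9}{320}} = 113486 \cdot \frac{1}{476722} + 463333 \cdot \frac{320}{9} = \frac{56743}{238361} + \frac{148266560}{9} = \frac{35340966018847}{2145249}$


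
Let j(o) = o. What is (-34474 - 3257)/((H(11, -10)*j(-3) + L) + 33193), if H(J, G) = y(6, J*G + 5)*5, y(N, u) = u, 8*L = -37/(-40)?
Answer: -4024640/3708599 ≈ -1.0852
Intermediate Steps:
L = 37/320 (L = (-37/(-40))/8 = (-37*(-1/40))/8 = (⅛)*(37/40) = 37/320 ≈ 0.11563)
H(J, G) = 25 + 5*G*J (H(J, G) = (J*G + 5)*5 = (G*J + 5)*5 = (5 + G*J)*5 = 25 + 5*G*J)
(-34474 - 3257)/((H(11, -10)*j(-3) + L) + 33193) = (-34474 - 3257)/(((25 + 5*(-10)*11)*(-3) + 37/320) + 33193) = -37731/(((25 - 550)*(-3) + 37/320) + 33193) = -37731/((-525*(-3) + 37/320) + 33193) = -37731/((1575 + 37/320) + 33193) = -37731/(504037/320 + 33193) = -37731/11125797/320 = -37731*320/11125797 = -4024640/3708599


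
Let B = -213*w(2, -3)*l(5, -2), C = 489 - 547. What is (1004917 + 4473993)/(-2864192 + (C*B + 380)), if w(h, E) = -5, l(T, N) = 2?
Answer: -2739455/1493676 ≈ -1.8340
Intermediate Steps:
C = -58
B = 2130 (B = -(-1065)*2 = -213*(-10) = 2130)
(1004917 + 4473993)/(-2864192 + (C*B + 380)) = (1004917 + 4473993)/(-2864192 + (-58*2130 + 380)) = 5478910/(-2864192 + (-123540 + 380)) = 5478910/(-2864192 - 123160) = 5478910/(-2987352) = 5478910*(-1/2987352) = -2739455/1493676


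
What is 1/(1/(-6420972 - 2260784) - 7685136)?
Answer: -8681756/66720475578817 ≈ -1.3012e-7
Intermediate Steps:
1/(1/(-6420972 - 2260784) - 7685136) = 1/(1/(-8681756) - 7685136) = 1/(-1/8681756 - 7685136) = 1/(-66720475578817/8681756) = -8681756/66720475578817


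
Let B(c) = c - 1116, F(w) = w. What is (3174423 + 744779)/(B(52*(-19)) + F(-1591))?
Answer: -3919202/3695 ≈ -1060.7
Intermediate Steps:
B(c) = -1116 + c
(3174423 + 744779)/(B(52*(-19)) + F(-1591)) = (3174423 + 744779)/((-1116 + 52*(-19)) - 1591) = 3919202/((-1116 - 988) - 1591) = 3919202/(-2104 - 1591) = 3919202/(-3695) = 3919202*(-1/3695) = -3919202/3695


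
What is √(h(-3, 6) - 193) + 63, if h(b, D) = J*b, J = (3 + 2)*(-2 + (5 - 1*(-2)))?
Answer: 63 + 2*I*√67 ≈ 63.0 + 16.371*I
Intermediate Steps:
J = 25 (J = 5*(-2 + (5 + 2)) = 5*(-2 + 7) = 5*5 = 25)
h(b, D) = 25*b
√(h(-3, 6) - 193) + 63 = √(25*(-3) - 193) + 63 = √(-75 - 193) + 63 = √(-268) + 63 = 2*I*√67 + 63 = 63 + 2*I*√67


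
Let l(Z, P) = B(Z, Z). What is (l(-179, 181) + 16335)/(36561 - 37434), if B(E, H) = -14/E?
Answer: -2923979/156267 ≈ -18.711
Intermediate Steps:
l(Z, P) = -14/Z
(l(-179, 181) + 16335)/(36561 - 37434) = (-14/(-179) + 16335)/(36561 - 37434) = (-14*(-1/179) + 16335)/(-873) = (14/179 + 16335)*(-1/873) = (2923979/179)*(-1/873) = -2923979/156267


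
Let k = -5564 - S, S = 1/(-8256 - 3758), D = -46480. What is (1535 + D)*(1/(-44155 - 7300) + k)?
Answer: 30918164742219371/123636074 ≈ 2.5007e+8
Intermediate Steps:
S = -1/12014 (S = 1/(-12014) = -1/12014 ≈ -8.3236e-5)
k = -66845895/12014 (k = -5564 - 1*(-1/12014) = -5564 + 1/12014 = -66845895/12014 ≈ -5564.0)
(1535 + D)*(1/(-44155 - 7300) + k) = (1535 - 46480)*(1/(-44155 - 7300) - 66845895/12014) = -44945*(1/(-51455) - 66845895/12014) = -44945*(-1/51455 - 66845895/12014) = -44945*(-3439555539239/618180370) = 30918164742219371/123636074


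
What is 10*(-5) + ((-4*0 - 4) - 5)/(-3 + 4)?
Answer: -59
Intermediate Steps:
10*(-5) + ((-4*0 - 4) - 5)/(-3 + 4) = -50 + ((0 - 4) - 5)/1 = -50 + (-4 - 5)*1 = -50 - 9*1 = -50 - 9 = -59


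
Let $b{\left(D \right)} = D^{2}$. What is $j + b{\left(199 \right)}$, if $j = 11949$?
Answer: $51550$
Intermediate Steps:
$j + b{\left(199 \right)} = 11949 + 199^{2} = 11949 + 39601 = 51550$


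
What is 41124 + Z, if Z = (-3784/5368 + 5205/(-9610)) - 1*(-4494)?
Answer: 5348199409/117242 ≈ 45617.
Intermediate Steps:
Z = 526739401/117242 (Z = (-3784*1/5368 + 5205*(-1/9610)) + 4494 = (-43/61 - 1041/1922) + 4494 = -146147/117242 + 4494 = 526739401/117242 ≈ 4492.8)
41124 + Z = 41124 + 526739401/117242 = 5348199409/117242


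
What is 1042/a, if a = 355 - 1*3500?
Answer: -1042/3145 ≈ -0.33132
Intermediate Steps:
a = -3145 (a = 355 - 3500 = -3145)
1042/a = 1042/(-3145) = 1042*(-1/3145) = -1042/3145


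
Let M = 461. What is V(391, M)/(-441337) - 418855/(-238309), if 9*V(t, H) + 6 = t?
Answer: 1663614133250/946571212197 ≈ 1.7575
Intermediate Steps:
V(t, H) = -⅔ + t/9
V(391, M)/(-441337) - 418855/(-238309) = (-⅔ + (⅑)*391)/(-441337) - 418855/(-238309) = (-⅔ + 391/9)*(-1/441337) - 418855*(-1/238309) = (385/9)*(-1/441337) + 418855/238309 = -385/3972033 + 418855/238309 = 1663614133250/946571212197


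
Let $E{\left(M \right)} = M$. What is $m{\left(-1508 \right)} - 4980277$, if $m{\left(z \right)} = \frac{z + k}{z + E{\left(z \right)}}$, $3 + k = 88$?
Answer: $- \frac{15020514009}{3016} \approx -4.9803 \cdot 10^{6}$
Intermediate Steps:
$k = 85$ ($k = -3 + 88 = 85$)
$m{\left(z \right)} = \frac{85 + z}{2 z}$ ($m{\left(z \right)} = \frac{z + 85}{z + z} = \frac{85 + z}{2 z}$)
$m{\left(-1508 \right)} - 4980277 = \frac{85 - 1508}{2 \left(-1508\right)} - 4980277 = \frac{1}{2} \left(- \frac{1}{1508}\right) \left(-1423\right) - 4980277 = \frac{1423}{3016} - 4980277 = - \frac{15020514009}{3016}$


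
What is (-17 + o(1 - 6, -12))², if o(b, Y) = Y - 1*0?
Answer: 841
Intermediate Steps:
o(b, Y) = Y (o(b, Y) = Y + 0 = Y)
(-17 + o(1 - 6, -12))² = (-17 - 12)² = (-29)² = 841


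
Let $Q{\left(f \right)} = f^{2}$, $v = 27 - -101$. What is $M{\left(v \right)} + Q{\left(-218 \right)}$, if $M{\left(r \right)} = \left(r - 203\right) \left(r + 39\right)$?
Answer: $34999$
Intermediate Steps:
$v = 128$ ($v = 27 + 101 = 128$)
$M{\left(r \right)} = \left(-203 + r\right) \left(39 + r\right)$
$M{\left(v \right)} + Q{\left(-218 \right)} = \left(-7917 + 128^{2} - 20992\right) + \left(-218\right)^{2} = \left(-7917 + 16384 - 20992\right) + 47524 = -12525 + 47524 = 34999$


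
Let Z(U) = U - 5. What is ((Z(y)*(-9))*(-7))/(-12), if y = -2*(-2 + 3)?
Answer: 147/4 ≈ 36.750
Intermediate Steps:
y = -2 (y = -2*1 = -2)
Z(U) = -5 + U
((Z(y)*(-9))*(-7))/(-12) = (((-5 - 2)*(-9))*(-7))/(-12) = (-7*(-9)*(-7))*(-1/12) = (63*(-7))*(-1/12) = -441*(-1/12) = 147/4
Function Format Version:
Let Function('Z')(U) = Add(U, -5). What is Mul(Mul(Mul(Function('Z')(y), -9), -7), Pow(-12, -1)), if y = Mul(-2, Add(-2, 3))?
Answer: Rational(147, 4) ≈ 36.750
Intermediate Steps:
y = -2 (y = Mul(-2, 1) = -2)
Function('Z')(U) = Add(-5, U)
Mul(Mul(Mul(Function('Z')(y), -9), -7), Pow(-12, -1)) = Mul(Mul(Mul(Add(-5, -2), -9), -7), Pow(-12, -1)) = Mul(Mul(Mul(-7, -9), -7), Rational(-1, 12)) = Mul(Mul(63, -7), Rational(-1, 12)) = Mul(-441, Rational(-1, 12)) = Rational(147, 4)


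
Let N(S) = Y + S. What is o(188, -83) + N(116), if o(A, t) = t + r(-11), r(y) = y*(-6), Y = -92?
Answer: 7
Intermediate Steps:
r(y) = -6*y
o(A, t) = 66 + t (o(A, t) = t - 6*(-11) = t + 66 = 66 + t)
N(S) = -92 + S
o(188, -83) + N(116) = (66 - 83) + (-92 + 116) = -17 + 24 = 7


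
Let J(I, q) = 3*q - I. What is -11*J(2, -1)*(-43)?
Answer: -2365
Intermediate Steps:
J(I, q) = -I + 3*q
-11*J(2, -1)*(-43) = -11*(-1*2 + 3*(-1))*(-43) = -11*(-2 - 3)*(-43) = -11*(-5)*(-43) = 55*(-43) = -2365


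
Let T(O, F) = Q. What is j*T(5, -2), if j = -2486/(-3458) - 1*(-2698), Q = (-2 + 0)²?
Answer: 18664340/1729 ≈ 10795.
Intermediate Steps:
Q = 4 (Q = (-2)² = 4)
T(O, F) = 4
j = 4666085/1729 (j = -2486*(-1/3458) + 2698 = 1243/1729 + 2698 = 4666085/1729 ≈ 2698.7)
j*T(5, -2) = (4666085/1729)*4 = 18664340/1729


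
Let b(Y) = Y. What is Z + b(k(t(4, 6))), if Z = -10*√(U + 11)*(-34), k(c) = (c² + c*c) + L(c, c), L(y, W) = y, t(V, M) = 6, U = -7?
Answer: 758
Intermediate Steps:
k(c) = c + 2*c² (k(c) = (c² + c*c) + c = (c² + c²) + c = 2*c² + c = c + 2*c²)
Z = 680 (Z = -10*√(-7 + 11)*(-34) = -10*√4*(-34) = -10*2*(-34) = -20*(-34) = 680)
Z + b(k(t(4, 6))) = 680 + 6*(1 + 2*6) = 680 + 6*(1 + 12) = 680 + 6*13 = 680 + 78 = 758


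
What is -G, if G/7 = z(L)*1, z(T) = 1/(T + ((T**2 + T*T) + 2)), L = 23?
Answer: -7/1083 ≈ -0.0064635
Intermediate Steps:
z(T) = 1/(2 + T + 2*T**2) (z(T) = 1/(T + ((T**2 + T**2) + 2)) = 1/(T + (2*T**2 + 2)) = 1/(T + (2 + 2*T**2)) = 1/(2 + T + 2*T**2))
G = 7/1083 (G = 7*(1/(2 + 23 + 2*23**2)) = 7*(1/(2 + 23 + 2*529)) = 7*(1/(2 + 23 + 1058)) = 7*(1/1083) = 7/1083 ≈ 0.0064635)
-G = -1*7/1083 = -7/1083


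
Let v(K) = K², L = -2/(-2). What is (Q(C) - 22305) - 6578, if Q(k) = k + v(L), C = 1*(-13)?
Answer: -28895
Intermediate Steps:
L = 1 (L = -2*(-½) = 1)
C = -13
Q(k) = 1 + k (Q(k) = k + 1² = k + 1 = 1 + k)
(Q(C) - 22305) - 6578 = ((1 - 13) - 22305) - 6578 = (-12 - 22305) - 6578 = -22317 - 6578 = -28895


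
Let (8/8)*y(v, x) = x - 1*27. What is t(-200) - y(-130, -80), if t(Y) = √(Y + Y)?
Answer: 107 + 20*I ≈ 107.0 + 20.0*I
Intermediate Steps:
y(v, x) = -27 + x (y(v, x) = x - 1*27 = x - 27 = -27 + x)
t(Y) = √2*√Y (t(Y) = √(2*Y) = √2*√Y)
t(-200) - y(-130, -80) = √2*√(-200) - (-27 - 80) = √2*(10*I*√2) - 1*(-107) = 20*I + 107 = 107 + 20*I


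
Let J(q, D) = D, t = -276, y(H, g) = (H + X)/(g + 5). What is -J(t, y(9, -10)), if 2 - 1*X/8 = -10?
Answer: 21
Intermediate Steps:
X = 96 (X = 16 - 8*(-10) = 16 + 80 = 96)
y(H, g) = (96 + H)/(5 + g) (y(H, g) = (H + 96)/(g + 5) = (96 + H)/(5 + g))
-J(t, y(9, -10)) = -(96 + 9)/(5 - 10) = -105/(-5) = -(-1)*105/5 = -1*(-21) = 21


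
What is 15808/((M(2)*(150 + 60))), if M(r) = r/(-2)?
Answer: -7904/105 ≈ -75.276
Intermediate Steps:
M(r) = -r/2 (M(r) = r*(-½) = -r/2)
15808/((M(2)*(150 + 60))) = 15808/(((-½*2)*(150 + 60))) = 15808/((-1*210)) = 15808/(-210) = 15808*(-1/210) = -7904/105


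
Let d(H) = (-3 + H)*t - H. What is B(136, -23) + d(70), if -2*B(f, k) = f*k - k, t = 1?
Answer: 3099/2 ≈ 1549.5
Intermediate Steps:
d(H) = -3 (d(H) = (-3 + H)*1 - H = (-3 + H) - H = -3)
B(f, k) = k/2 - f*k/2 (B(f, k) = -(f*k - k)/2 = -(-k + f*k)/2 = k/2 - f*k/2)
B(136, -23) + d(70) = (½)*(-23)*(1 - 1*136) - 3 = (½)*(-23)*(1 - 136) - 3 = (½)*(-23)*(-135) - 3 = 3105/2 - 3 = 3099/2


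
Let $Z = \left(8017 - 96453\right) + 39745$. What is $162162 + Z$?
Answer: $113471$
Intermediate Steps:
$Z = -48691$ ($Z = -88436 + 39745 = -48691$)
$162162 + Z = 162162 - 48691 = 113471$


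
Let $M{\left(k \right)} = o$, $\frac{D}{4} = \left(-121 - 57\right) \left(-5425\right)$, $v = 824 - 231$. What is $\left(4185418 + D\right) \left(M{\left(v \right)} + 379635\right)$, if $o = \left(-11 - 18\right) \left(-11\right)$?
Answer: $3057876631172$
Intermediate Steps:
$v = 593$
$D = 3862600$ ($D = 4 \left(-121 - 57\right) \left(-5425\right) = 4 \left(\left(-178\right) \left(-5425\right)\right) = 4 \cdot 965650 = 3862600$)
$o = 319$ ($o = \left(-29\right) \left(-11\right) = 319$)
$M{\left(k \right)} = 319$
$\left(4185418 + D\right) \left(M{\left(v \right)} + 379635\right) = \left(4185418 + 3862600\right) \left(319 + 379635\right) = 8048018 \cdot 379954 = 3057876631172$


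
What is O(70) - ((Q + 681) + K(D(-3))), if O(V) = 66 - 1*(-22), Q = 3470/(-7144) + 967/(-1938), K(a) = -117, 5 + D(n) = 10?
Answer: -86534489/182172 ≈ -475.02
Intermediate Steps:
D(n) = 5 (D(n) = -5 + 10 = 5)
Q = -179383/182172 (Q = 3470*(-1/7144) + 967*(-1/1938) = -1735/3572 - 967/1938 = -179383/182172 ≈ -0.98469)
O(V) = 88 (O(V) = 66 + 22 = 88)
O(70) - ((Q + 681) + K(D(-3))) = 88 - ((-179383/182172 + 681) - 117) = 88 - (123879749/182172 - 117) = 88 - 1*102565625/182172 = 88 - 102565625/182172 = -86534489/182172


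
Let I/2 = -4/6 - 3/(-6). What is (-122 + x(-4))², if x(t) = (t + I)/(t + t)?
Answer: 8497225/576 ≈ 14752.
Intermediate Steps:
I = -⅓ (I = 2*(-4/6 - 3/(-6)) = 2*(-4*⅙ - 3*(-⅙)) = 2*(-⅔ + ½) = 2*(-⅙) = -⅓ ≈ -0.33333)
x(t) = (-⅓ + t)/(2*t) (x(t) = (t - ⅓)/(t + t) = (-⅓ + t)/((2*t)) = (-⅓ + t)*(1/(2*t)) = (-⅓ + t)/(2*t))
(-122 + x(-4))² = (-122 + (⅙)*(-1 + 3*(-4))/(-4))² = (-122 + (⅙)*(-¼)*(-1 - 12))² = (-122 + (⅙)*(-¼)*(-13))² = (-122 + 13/24)² = (-2915/24)² = 8497225/576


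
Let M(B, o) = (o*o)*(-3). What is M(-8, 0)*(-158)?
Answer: 0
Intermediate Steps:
M(B, o) = -3*o**2 (M(B, o) = o**2*(-3) = -3*o**2)
M(-8, 0)*(-158) = -3*0**2*(-158) = -3*0*(-158) = 0*(-158) = 0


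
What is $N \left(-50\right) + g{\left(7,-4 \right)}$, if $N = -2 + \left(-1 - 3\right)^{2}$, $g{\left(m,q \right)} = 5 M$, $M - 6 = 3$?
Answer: $-655$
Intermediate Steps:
$M = 9$ ($M = 6 + 3 = 9$)
$g{\left(m,q \right)} = 45$ ($g{\left(m,q \right)} = 5 \cdot 9 = 45$)
$N = 14$ ($N = -2 + \left(-4\right)^{2} = -2 + 16 = 14$)
$N \left(-50\right) + g{\left(7,-4 \right)} = 14 \left(-50\right) + 45 = -700 + 45 = -655$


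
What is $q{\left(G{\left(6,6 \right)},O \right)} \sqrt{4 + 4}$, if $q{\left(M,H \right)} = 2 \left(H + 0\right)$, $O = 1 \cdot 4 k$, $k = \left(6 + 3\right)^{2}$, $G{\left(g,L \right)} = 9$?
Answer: $1296 \sqrt{2} \approx 1832.8$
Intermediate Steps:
$k = 81$ ($k = 9^{2} = 81$)
$O = 324$ ($O = 1 \cdot 4 \cdot 81 = 4 \cdot 81 = 324$)
$q{\left(M,H \right)} = 2 H$
$q{\left(G{\left(6,6 \right)},O \right)} \sqrt{4 + 4} = 2 \cdot 324 \sqrt{4 + 4} = 648 \sqrt{8} = 648 \cdot 2 \sqrt{2} = 1296 \sqrt{2}$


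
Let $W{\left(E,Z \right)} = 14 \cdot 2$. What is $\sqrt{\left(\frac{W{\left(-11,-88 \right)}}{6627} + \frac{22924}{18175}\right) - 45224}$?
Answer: $\frac{32 i \sqrt{11601226830813}}{512535} \approx 212.66 i$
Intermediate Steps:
$W{\left(E,Z \right)} = 28$
$\sqrt{\left(\frac{W{\left(-11,-88 \right)}}{6627} + \frac{22924}{18175}\right) - 45224} = \sqrt{\left(\frac{28}{6627} + \frac{22924}{18175}\right) - 45224} = \sqrt{\frac{152426248}{120445725} - 45224} = \sqrt{- \frac{5446885041152}{120445725}} = \frac{32 i \sqrt{11601226830813}}{512535}$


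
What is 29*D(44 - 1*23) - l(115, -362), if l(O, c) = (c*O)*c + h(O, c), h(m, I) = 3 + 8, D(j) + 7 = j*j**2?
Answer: -14801705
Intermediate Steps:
D(j) = -7 + j**3 (D(j) = -7 + j*j**2 = -7 + j**3)
h(m, I) = 11
l(O, c) = 11 + O*c**2 (l(O, c) = (c*O)*c + 11 = (O*c)*c + 11 = O*c**2 + 11 = 11 + O*c**2)
29*D(44 - 1*23) - l(115, -362) = 29*(-7 + (44 - 1*23)**3) - (11 + 115*(-362)**2) = 29*(-7 + (44 - 23)**3) - (11 + 115*131044) = 29*(-7 + 21**3) - (11 + 15070060) = 29*(-7 + 9261) - 1*15070071 = 29*9254 - 15070071 = 268366 - 15070071 = -14801705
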